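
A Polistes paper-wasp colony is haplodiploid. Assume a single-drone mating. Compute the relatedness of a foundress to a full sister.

Haplodiploid full sisters inherit their father's entire haploid genome identically (contributing 1/2) and on average half of their mother's contribution (1/2 · 1/2 = 1/4); r = 1/2 + 1/4 = 3/4.

0.75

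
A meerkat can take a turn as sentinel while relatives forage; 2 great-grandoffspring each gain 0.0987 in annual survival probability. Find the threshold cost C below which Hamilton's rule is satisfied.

0.024675

r to a great-grandoffspring = 0.125 (three parent–offspring links: r = (1/2)^3 = 1/8).
Hamilton's rule: n·r·B > C, so the trait is favored while C < n·r·B = 2·0.125·0.0987 = 0.024675.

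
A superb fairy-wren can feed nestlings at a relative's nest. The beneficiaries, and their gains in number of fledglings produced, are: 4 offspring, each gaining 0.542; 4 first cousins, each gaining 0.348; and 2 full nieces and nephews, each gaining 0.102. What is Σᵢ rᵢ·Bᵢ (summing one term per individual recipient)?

1.309

r to an offspring = 0.5 (one parent–offspring link: r = (1/2)^1 = 1/2).
r to a first cousin = 0.125 (first cousins share one grandparent pair — two paths of length 4: r = 2·(1/2)^4 = 1/8).
r to a full niece or nephew = 0.25 (full aunt/uncle↔niece/nephew: two paths of length 3 through the shared grandparent pair: r = 2·(1/2)^3 = 1/4).
Summing one r·B term per recipient: 4·0.5·0.542 + 4·0.125·0.348 + 2·0.25·0.102 = 1.309.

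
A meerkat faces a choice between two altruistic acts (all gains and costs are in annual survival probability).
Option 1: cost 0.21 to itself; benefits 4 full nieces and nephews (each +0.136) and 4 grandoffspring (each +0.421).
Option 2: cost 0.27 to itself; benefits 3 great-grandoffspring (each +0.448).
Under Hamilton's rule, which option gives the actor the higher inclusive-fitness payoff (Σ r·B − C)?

Option 1

Option 1: r to a full niece or nephew = 0.25.
Option 1: r to a grandoffspring = 0.25.
Option 1: Σ r·B − C = (4·0.25·0.136 + 4·0.25·0.421) − 0.21 = 0.347.
Option 2: r to a great-grandoffspring = 0.125.
Option 2: Σ r·B − C = (3·0.125·0.448) − 0.27 = -0.102.
Option 1 has the higher net inclusive-fitness payoff.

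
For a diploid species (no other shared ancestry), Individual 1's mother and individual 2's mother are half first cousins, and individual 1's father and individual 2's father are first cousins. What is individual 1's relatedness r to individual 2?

0.046875

Relatedness sums over independent paths through distinct common ancestors.
Individual 1 and individual 2 are related in two ways: half second cousins through their mothers (r = 1/64) and second cousins through their fathers (r = 1/32).
r = 1/64 + 1/32 = 0.046875.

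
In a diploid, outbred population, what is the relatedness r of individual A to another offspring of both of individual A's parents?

Each parent–offspring link contributes a factor of 1/2, and independent paths through distinct common ancestors add.
Full sibs share both parents — two paths of length 2: r = 2·(1/2)^2 = 1/2.

0.5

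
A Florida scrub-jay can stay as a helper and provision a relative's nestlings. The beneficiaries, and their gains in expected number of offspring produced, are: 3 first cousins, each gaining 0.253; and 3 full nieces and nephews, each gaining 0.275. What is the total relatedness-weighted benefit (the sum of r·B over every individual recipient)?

r to a first cousin = 0.125 (first cousins share one grandparent pair — two paths of length 4: r = 2·(1/2)^4 = 1/8).
r to a full niece or nephew = 1/4 (full aunt/uncle↔niece/nephew: two paths of length 3 through the shared grandparent pair: r = 2·(1/2)^3 = 1/4).
Summing one r·B term per recipient: 3·0.125·0.253 + 3·0.25·0.275 = 0.301125.

0.301125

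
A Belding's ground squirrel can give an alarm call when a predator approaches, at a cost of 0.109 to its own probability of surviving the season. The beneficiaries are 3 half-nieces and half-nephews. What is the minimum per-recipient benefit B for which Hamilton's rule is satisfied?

0.2907

r to a half-niece or half-nephew = 0.125 (half-aunt/uncle↔niece/nephew: one path of length 3: r = (1/2)^3 = 1/8).
Hamilton's rule with n recipients of equal r: n·r·B > C, so B > C/(n·r) = 0.109/(3·0.125) = 0.2907.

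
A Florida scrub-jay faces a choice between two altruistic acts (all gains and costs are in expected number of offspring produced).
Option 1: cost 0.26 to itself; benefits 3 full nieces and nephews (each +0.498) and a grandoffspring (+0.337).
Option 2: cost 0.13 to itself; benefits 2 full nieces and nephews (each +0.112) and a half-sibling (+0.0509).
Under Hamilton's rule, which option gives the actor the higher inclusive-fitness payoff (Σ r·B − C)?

Option 1

Option 1: r to a full niece or nephew = 0.25.
Option 1: r to a grandoffspring = 0.25.
Option 1: Σ r·B − C = (3·0.25·0.498 + 1·0.25·0.337) − 0.26 = 0.19775.
Option 2: r to a full niece or nephew = 0.25.
Option 2: r to a half-sibling = 0.25.
Option 2: Σ r·B − C = (2·0.25·0.112 + 1·0.25·0.0509) − 0.13 = -0.061275.
Option 1 has the higher net inclusive-fitness payoff.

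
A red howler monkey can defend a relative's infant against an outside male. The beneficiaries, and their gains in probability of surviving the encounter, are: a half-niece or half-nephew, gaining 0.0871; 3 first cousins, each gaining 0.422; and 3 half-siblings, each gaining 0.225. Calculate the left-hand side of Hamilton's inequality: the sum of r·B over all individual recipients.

r to a half-niece or half-nephew = 0.125 (half-aunt/uncle↔niece/nephew: one path of length 3: r = (1/2)^3 = 1/8).
r to a first cousin = 1/8 (first cousins share one grandparent pair — two paths of length 4: r = 2·(1/2)^4 = 1/8).
r to a half-sibling = 1/4 (half-sibs share one parent — one path of length 2: r = (1/2)^2 = 1/4).
Summing one r·B term per recipient: 1·0.125·0.0871 + 3·0.125·0.422 + 3·0.25·0.225 = 0.3378875.

0.3378875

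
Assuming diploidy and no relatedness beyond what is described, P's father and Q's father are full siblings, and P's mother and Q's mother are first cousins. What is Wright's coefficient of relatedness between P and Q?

0.15625

Wright's path rule: contributions from independent ancestry routes add.
P and Q are related in two ways: first cousins through their fathers (r = 1/8) and second cousins through their mothers (r = 1/32).
r = 1/8 + 1/32 = 0.15625.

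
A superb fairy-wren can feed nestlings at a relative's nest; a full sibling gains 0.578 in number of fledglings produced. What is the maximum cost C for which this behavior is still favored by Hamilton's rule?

r to a full sibling = 1/2 (full sibs share both parents — two paths of length 2: r = 2·(1/2)^2 = 1/2).
Hamilton's rule: n·r·B > C, so the trait is favored while C < n·r·B = 1·0.5·0.578 = 0.289.

0.289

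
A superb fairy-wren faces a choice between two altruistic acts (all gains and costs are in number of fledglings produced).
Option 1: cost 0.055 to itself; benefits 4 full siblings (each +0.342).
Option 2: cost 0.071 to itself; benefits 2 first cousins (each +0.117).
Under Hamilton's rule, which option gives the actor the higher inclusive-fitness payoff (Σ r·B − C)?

Option 1: r to a full sibling = 0.5.
Option 1: Σ r·B − C = (4·0.5·0.342) − 0.055 = 0.629.
Option 2: r to a first cousin = 0.125.
Option 2: Σ r·B − C = (2·0.125·0.117) − 0.071 = -0.04175.
Option 1 has the higher net inclusive-fitness payoff.

Option 1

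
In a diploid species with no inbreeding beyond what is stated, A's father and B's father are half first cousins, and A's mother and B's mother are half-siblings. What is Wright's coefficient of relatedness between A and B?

0.078125

With two independent routes of shared ancestry, r is the sum of the two contributions.
A and B are related in two ways: half second cousins through their fathers (r = 1/64) and half first cousins through their mothers (r = 1/16).
r = 1/64 + 1/16 = 0.078125.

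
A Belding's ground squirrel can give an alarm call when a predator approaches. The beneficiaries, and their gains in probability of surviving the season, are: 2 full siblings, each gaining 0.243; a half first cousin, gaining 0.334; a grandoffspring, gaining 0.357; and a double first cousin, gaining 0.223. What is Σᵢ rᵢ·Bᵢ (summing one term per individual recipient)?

r to a full sibling = 0.5 (full sibs share both parents — two paths of length 2: r = 2·(1/2)^2 = 1/2).
r to a half first cousin = 1/16 (half first cousins share one grandparent — one path of length 4: r = (1/2)^4 = 1/16).
r to a grandoffspring = 0.25 (two parent–offspring links: r = (1/2)^2 = 1/4).
r to a double first cousin = 1/4 (double first cousins share both grandparent pairs — four paths of length 4: r = 4·(1/2)^4 = 1/4).
Summing one r·B term per recipient: 2·0.5·0.243 + 1·0.0625·0.334 + 1·0.25·0.357 + 1·0.25·0.223 = 0.408875.

0.408875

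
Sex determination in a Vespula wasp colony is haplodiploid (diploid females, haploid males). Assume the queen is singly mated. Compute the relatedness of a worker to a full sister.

Haplodiploid full sisters inherit their father's entire haploid genome identically (contributing 1/2) and on average half of their mother's contribution (1/2 · 1/2 = 1/4); r = 1/2 + 1/4 = 3/4.

0.75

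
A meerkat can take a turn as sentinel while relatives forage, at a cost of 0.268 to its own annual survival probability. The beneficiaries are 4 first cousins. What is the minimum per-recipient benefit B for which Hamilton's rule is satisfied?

0.536

r to a first cousin = 1/8 (first cousins share one grandparent pair — two paths of length 4: r = 2·(1/2)^4 = 1/8).
Hamilton's rule with n recipients of equal r: n·r·B > C, so B > C/(n·r) = 0.268/(4·0.125) = 0.536.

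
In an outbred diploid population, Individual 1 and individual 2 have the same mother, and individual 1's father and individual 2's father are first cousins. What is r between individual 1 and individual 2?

0.28125

With two independent routes of shared ancestry, r is the sum of the two contributions.
Individual 1 and individual 2 are related in two ways: half-sibs through their shared mother (r = 1/4) and second cousins through their fathers (r = 1/32).
r = 1/4 + 1/32 = 0.28125.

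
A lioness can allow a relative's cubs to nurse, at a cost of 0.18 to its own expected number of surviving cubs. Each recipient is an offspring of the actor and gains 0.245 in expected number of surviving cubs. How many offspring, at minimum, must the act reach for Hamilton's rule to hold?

2

r to an offspring = 1/2 (one parent–offspring link: r = (1/2)^1 = 1/2).
Hamilton's rule: n·r·B > C  ⇒  n > C/(r·B) = 0.18/(0.5·0.245) = 1.469.
The smallest integer exceeding 1.469 is 2.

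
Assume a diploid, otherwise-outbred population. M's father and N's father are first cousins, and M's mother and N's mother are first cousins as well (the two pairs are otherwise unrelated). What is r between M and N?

0.0625

Wright's path rule: contributions from independent ancestry routes add.
M and N are related in two ways: second cousins through their fathers (r = 1/32) and second cousins through their mothers (r = 1/32).
r = 1/32 + 1/32 = 0.0625.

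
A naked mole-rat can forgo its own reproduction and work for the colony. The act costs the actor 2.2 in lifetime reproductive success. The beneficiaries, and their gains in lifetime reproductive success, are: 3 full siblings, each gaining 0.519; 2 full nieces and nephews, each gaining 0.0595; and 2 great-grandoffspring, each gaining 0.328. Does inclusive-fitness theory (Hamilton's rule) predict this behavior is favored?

Hamilton's rule: the trait is favored when the sum of r·B over every recipient exceeds the actor's cost C.
r to a full sibling = 0.5 (full sibs share both parents — two paths of length 2: r = 2·(1/2)^2 = 1/2).
r to a full niece or nephew = 0.25 (full aunt/uncle↔niece/nephew: two paths of length 3 through the shared grandparent pair: r = 2·(1/2)^3 = 1/4).
r to a great-grandoffspring = 0.125 (three parent–offspring links: r = (1/2)^3 = 1/8).
Summing one r·B term per recipient: 3·0.5·0.519 + 2·0.25·0.0595 + 2·0.125·0.328 = 0.89025.
0.89025 < 2.2: the indirect benefit is less than the cost.

No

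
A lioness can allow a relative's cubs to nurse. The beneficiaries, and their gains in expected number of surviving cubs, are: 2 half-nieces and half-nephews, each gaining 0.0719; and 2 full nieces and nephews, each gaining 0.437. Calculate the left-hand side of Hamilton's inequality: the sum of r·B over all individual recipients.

r to a half-niece or half-nephew = 0.125 (half-aunt/uncle↔niece/nephew: one path of length 3: r = (1/2)^3 = 1/8).
r to a full niece or nephew = 0.25 (full aunt/uncle↔niece/nephew: two paths of length 3 through the shared grandparent pair: r = 2·(1/2)^3 = 1/4).
Summing one r·B term per recipient: 2·0.125·0.0719 + 2·0.25·0.437 = 0.236475.

0.236475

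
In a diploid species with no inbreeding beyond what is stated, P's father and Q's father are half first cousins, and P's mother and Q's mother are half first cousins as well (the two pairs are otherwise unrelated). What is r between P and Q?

Wright's path rule: contributions from independent ancestry routes add.
P and Q are related in two ways: half second cousins through their fathers (r = 1/64) and half second cousins through their mothers (r = 1/64).
r = 1/64 + 1/64 = 1/32 = 0.03125.

0.03125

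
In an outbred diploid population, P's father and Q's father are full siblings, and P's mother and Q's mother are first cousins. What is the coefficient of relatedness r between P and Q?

Independent pedigree routes through distinct common ancestors add.
P and Q are related in two ways: first cousins through their fathers (r = 1/8) and second cousins through their mothers (r = 1/32).
r = 1/8 + 1/32 = 0.15625.

0.15625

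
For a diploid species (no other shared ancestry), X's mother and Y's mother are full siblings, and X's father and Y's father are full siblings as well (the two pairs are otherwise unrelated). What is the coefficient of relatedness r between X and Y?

0.25

With two independent routes of shared ancestry, r is the sum of the two contributions.
X and Y are related in two ways: first cousins through their mothers (r = 1/8) and first cousins through their fathers (r = 1/8) — i.e. double first cousins.
r = 1/8 + 1/8 = 1/4 = 0.25.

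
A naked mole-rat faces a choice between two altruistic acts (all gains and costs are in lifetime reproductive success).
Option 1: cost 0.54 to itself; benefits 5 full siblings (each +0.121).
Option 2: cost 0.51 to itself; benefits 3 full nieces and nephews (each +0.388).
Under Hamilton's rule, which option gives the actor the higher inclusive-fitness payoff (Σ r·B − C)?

Option 1: r to a full sibling = 0.5.
Option 1: Σ r·B − C = (5·0.5·0.121) − 0.54 = -0.2375.
Option 2: r to a full niece or nephew = 0.25.
Option 2: Σ r·B − C = (3·0.25·0.388) − 0.51 = -0.219.
Option 2 has the higher net inclusive-fitness payoff.

Option 2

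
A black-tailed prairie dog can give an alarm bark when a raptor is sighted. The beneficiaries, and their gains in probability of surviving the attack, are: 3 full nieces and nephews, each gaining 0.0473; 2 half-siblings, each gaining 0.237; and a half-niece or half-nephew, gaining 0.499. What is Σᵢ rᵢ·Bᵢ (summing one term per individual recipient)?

0.21635

r to a full niece or nephew = 1/4 (full aunt/uncle↔niece/nephew: two paths of length 3 through the shared grandparent pair: r = 2·(1/2)^3 = 1/4).
r to a half-sibling = 1/4 (half-sibs share one parent — one path of length 2: r = (1/2)^2 = 1/4).
r to a half-niece or half-nephew = 0.125 (half-aunt/uncle↔niece/nephew: one path of length 3: r = (1/2)^3 = 1/8).
Summing one r·B term per recipient: 3·0.25·0.0473 + 2·0.25·0.237 + 1·0.125·0.499 = 0.21635.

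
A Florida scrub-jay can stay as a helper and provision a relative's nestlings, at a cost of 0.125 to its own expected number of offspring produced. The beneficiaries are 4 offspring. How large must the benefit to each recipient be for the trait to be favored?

0.0625

r to an offspring = 0.5 (one parent–offspring link: r = (1/2)^1 = 1/2).
Hamilton's rule with n recipients of equal r: n·r·B > C, so B > C/(n·r) = 0.125/(4·0.5) = 0.0625.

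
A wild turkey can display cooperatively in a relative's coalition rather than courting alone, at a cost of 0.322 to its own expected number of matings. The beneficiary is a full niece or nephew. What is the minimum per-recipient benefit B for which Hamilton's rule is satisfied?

1.288

r to a full niece or nephew = 0.25 (full aunt/uncle↔niece/nephew: two paths of length 3 through the shared grandparent pair: r = 2·(1/2)^3 = 1/4).
Hamilton's rule with n recipients of equal r: n·r·B > C, so B > C/(n·r) = 0.322/(1·0.25) = 1.288.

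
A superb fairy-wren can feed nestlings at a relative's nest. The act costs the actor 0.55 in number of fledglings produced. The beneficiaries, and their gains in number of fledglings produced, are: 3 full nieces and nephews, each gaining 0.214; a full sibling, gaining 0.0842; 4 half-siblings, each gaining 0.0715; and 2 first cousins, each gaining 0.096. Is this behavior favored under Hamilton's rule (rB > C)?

No

Hamilton's rule: the trait is favored when the sum of r·B over every recipient exceeds the actor's cost C.
r to a full niece or nephew = 0.25 (full aunt/uncle↔niece/nephew: two paths of length 3 through the shared grandparent pair: r = 2·(1/2)^3 = 1/4).
r to a full sibling = 0.5 (full sibs share both parents — two paths of length 2: r = 2·(1/2)^2 = 1/2).
r to a half-sibling = 0.25 (half-sibs share one parent — one path of length 2: r = (1/2)^2 = 1/4).
r to a first cousin = 0.125 (first cousins share one grandparent pair — two paths of length 4: r = 2·(1/2)^4 = 1/8).
Summing one r·B term per recipient: 3·0.25·0.214 + 1·0.5·0.0842 + 4·0.25·0.0715 + 2·0.125·0.096 = 0.2981.
0.2981 < 0.55: the indirect benefit is less than the cost.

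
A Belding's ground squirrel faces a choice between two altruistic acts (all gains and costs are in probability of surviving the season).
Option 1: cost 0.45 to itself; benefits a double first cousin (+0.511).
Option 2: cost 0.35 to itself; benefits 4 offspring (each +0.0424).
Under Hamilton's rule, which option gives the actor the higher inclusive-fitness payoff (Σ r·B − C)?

Option 2

Option 1: r to a double first cousin = 0.25.
Option 1: Σ r·B − C = (1·0.25·0.511) − 0.45 = -0.32225.
Option 2: r to an offspring = 0.5.
Option 2: Σ r·B − C = (4·0.5·0.0424) − 0.35 = -0.2652.
Option 2 has the higher net inclusive-fitness payoff.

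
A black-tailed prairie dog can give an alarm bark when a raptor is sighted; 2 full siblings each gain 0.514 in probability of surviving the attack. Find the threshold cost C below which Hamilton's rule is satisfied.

r to a full sibling = 0.5 (full sibs share both parents — two paths of length 2: r = 2·(1/2)^2 = 1/2).
Hamilton's rule: n·r·B > C, so the trait is favored while C < n·r·B = 2·0.5·0.514 = 0.514.

0.514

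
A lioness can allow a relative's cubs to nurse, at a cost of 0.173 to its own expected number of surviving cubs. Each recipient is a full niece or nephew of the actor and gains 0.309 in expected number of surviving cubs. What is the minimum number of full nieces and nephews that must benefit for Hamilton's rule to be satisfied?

3

r to a full niece or nephew = 1/4 (full aunt/uncle↔niece/nephew: two paths of length 3 through the shared grandparent pair: r = 2·(1/2)^3 = 1/4).
Hamilton's rule: n·r·B > C  ⇒  n > C/(r·B) = 0.173/(0.25·0.309) = 2.239.
The smallest integer exceeding 2.239 is 3.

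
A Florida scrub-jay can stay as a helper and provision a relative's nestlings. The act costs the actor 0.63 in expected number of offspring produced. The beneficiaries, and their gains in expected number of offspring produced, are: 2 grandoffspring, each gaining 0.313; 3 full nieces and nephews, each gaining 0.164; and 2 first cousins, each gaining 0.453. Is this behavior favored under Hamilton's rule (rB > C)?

No

Hamilton's rule: the trait is favored when the sum of r·B over every recipient exceeds the actor's cost C.
r to a grandoffspring = 1/4 (two parent–offspring links: r = (1/2)^2 = 1/4).
r to a full niece or nephew = 1/4 (full aunt/uncle↔niece/nephew: two paths of length 3 through the shared grandparent pair: r = 2·(1/2)^3 = 1/4).
r to a first cousin = 0.125 (first cousins share one grandparent pair — two paths of length 4: r = 2·(1/2)^4 = 1/8).
Summing one r·B term per recipient: 2·0.25·0.313 + 3·0.25·0.164 + 2·0.125·0.453 = 0.39275.
0.39275 < 0.63: the indirect benefit is less than the cost.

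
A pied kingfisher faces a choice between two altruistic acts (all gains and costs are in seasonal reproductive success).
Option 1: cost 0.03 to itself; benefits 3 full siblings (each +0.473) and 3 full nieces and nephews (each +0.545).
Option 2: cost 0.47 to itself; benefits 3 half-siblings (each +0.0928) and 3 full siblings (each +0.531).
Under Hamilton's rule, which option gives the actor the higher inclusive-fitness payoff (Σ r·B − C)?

Option 1: r to a full sibling = 0.5.
Option 1: r to a full niece or nephew = 0.25.
Option 1: Σ r·B − C = (3·0.5·0.473 + 3·0.25·0.545) − 0.03 = 1.08825.
Option 2: r to a half-sibling = 0.25.
Option 2: r to a full sibling = 0.5.
Option 2: Σ r·B − C = (3·0.25·0.0928 + 3·0.5·0.531) − 0.47 = 0.3961.
Option 1 has the higher net inclusive-fitness payoff.

Option 1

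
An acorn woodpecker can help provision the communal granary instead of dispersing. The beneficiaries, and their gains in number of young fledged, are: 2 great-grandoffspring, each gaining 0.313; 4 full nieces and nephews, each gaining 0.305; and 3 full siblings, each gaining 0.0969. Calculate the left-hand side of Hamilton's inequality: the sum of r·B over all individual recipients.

r to a great-grandoffspring = 0.125 (three parent–offspring links: r = (1/2)^3 = 1/8).
r to a full niece or nephew = 1/4 (full aunt/uncle↔niece/nephew: two paths of length 3 through the shared grandparent pair: r = 2·(1/2)^3 = 1/4).
r to a full sibling = 1/2 (full sibs share both parents — two paths of length 2: r = 2·(1/2)^2 = 1/2).
Summing one r·B term per recipient: 2·0.125·0.313 + 4·0.25·0.305 + 3·0.5·0.0969 = 0.5286.

0.5286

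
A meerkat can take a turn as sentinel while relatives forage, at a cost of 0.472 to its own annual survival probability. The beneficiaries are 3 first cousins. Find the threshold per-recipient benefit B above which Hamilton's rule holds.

1.2587

r to a first cousin = 1/8 (first cousins share one grandparent pair — two paths of length 4: r = 2·(1/2)^4 = 1/8).
Hamilton's rule with n recipients of equal r: n·r·B > C, so B > C/(n·r) = 0.472/(3·0.125) = 1.2587.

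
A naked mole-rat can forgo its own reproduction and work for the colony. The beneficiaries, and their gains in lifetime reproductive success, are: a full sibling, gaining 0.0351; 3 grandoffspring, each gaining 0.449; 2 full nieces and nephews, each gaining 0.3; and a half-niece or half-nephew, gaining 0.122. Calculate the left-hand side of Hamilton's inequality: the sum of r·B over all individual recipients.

0.51955

r to a full sibling = 0.5 (full sibs share both parents — two paths of length 2: r = 2·(1/2)^2 = 1/2).
r to a grandoffspring = 0.25 (two parent–offspring links: r = (1/2)^2 = 1/4).
r to a full niece or nephew = 1/4 (full aunt/uncle↔niece/nephew: two paths of length 3 through the shared grandparent pair: r = 2·(1/2)^3 = 1/4).
r to a half-niece or half-nephew = 1/8 (half-aunt/uncle↔niece/nephew: one path of length 3: r = (1/2)^3 = 1/8).
Summing one r·B term per recipient: 1·0.5·0.0351 + 3·0.25·0.449 + 2·0.25·0.3 + 1·0.125·0.122 = 0.51955.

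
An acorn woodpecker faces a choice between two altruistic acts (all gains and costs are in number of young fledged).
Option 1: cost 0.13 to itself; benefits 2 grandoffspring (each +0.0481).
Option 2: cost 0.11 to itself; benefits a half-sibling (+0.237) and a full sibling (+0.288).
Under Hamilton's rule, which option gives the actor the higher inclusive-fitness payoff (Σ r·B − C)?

Option 2

Option 1: r to a grandoffspring = 0.25.
Option 1: Σ r·B − C = (2·0.25·0.0481) − 0.13 = -0.10595.
Option 2: r to a half-sibling = 0.25.
Option 2: r to a full sibling = 0.5.
Option 2: Σ r·B − C = (1·0.25·0.237 + 1·0.5·0.288) − 0.11 = 0.09325.
Option 2 has the higher net inclusive-fitness payoff.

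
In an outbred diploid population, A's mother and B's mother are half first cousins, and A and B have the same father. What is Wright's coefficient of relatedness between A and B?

0.265625

Wright's path rule: contributions from independent ancestry routes add.
A and B are related in two ways: half second cousins through their mothers (r = 1/64) and half-sibs through their shared father (r = 1/4).
r = 1/64 + 1/4 = 17/64 = 0.265625.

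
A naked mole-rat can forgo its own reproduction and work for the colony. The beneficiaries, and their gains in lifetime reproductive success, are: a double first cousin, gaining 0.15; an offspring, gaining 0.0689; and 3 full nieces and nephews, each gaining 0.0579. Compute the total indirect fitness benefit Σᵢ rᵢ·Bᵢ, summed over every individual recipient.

r to a double first cousin = 1/4 (double first cousins share both grandparent pairs — four paths of length 4: r = 4·(1/2)^4 = 1/4).
r to an offspring = 0.5 (one parent–offspring link: r = (1/2)^1 = 1/2).
r to a full niece or nephew = 0.25 (full aunt/uncle↔niece/nephew: two paths of length 3 through the shared grandparent pair: r = 2·(1/2)^3 = 1/4).
Summing one r·B term per recipient: 1·0.25·0.15 + 1·0.5·0.0689 + 3·0.25·0.0579 = 0.115375.

0.115375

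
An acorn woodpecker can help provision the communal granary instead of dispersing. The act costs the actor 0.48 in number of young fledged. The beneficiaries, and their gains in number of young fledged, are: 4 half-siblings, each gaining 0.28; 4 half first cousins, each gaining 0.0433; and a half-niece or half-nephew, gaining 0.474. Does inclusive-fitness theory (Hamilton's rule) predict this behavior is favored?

No

Hamilton's rule: the trait is favored when the sum of r·B over every recipient exceeds the actor's cost C.
r to a half-sibling = 1/4 (half-sibs share one parent — one path of length 2: r = (1/2)^2 = 1/4).
r to a half first cousin = 1/16 (half first cousins share one grandparent — one path of length 4: r = (1/2)^4 = 1/16).
r to a half-niece or half-nephew = 0.125 (half-aunt/uncle↔niece/nephew: one path of length 3: r = (1/2)^3 = 1/8).
Summing one r·B term per recipient: 4·0.25·0.28 + 4·0.0625·0.0433 + 1·0.125·0.474 = 0.350075.
0.350075 < 0.48: the indirect benefit is less than the cost.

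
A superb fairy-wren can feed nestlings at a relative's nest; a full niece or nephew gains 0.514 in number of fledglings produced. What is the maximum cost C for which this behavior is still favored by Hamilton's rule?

0.1285

r to a full niece or nephew = 1/4 (full aunt/uncle↔niece/nephew: two paths of length 3 through the shared grandparent pair: r = 2·(1/2)^3 = 1/4).
Hamilton's rule: n·r·B > C, so the trait is favored while C < n·r·B = 1·0.25·0.514 = 0.1285.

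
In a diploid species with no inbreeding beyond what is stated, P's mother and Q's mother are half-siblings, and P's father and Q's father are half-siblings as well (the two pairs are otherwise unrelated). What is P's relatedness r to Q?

0.125

With two independent routes of shared ancestry, r is the sum of the two contributions.
P and Q are related in two ways: half first cousins through their mothers (r = 1/16) and half first cousins through their fathers (r = 1/16).
r = 1/16 + 1/16 = 1/8 = 0.125.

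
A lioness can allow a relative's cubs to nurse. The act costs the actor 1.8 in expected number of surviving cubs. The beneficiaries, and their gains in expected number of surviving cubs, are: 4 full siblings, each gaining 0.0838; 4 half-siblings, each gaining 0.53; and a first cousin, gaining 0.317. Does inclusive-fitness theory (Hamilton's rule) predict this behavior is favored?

Hamilton's rule: the trait is favored when the sum of r·B over every recipient exceeds the actor's cost C.
r to a full sibling = 1/2 (full sibs share both parents — two paths of length 2: r = 2·(1/2)^2 = 1/2).
r to a half-sibling = 1/4 (half-sibs share one parent — one path of length 2: r = (1/2)^2 = 1/4).
r to a first cousin = 0.125 (first cousins share one grandparent pair — two paths of length 4: r = 2·(1/2)^4 = 1/8).
Summing one r·B term per recipient: 4·0.5·0.0838 + 4·0.25·0.53 + 1·0.125·0.317 = 0.737225.
0.737225 < 1.8: the indirect benefit is less than the cost.

No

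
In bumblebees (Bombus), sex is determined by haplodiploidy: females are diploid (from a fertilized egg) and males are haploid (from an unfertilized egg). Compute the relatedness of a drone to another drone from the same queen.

Haploid brothers each carry a random half of the queen's diploid genome, so on average they share half: r = 1/2.

0.5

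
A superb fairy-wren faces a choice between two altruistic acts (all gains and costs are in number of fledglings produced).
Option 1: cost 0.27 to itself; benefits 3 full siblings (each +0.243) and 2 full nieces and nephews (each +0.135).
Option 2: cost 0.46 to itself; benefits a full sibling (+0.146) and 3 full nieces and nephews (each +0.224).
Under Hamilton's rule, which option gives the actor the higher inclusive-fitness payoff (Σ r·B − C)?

Option 1

Option 1: r to a full sibling = 0.5.
Option 1: r to a full niece or nephew = 0.25.
Option 1: Σ r·B − C = (3·0.5·0.243 + 2·0.25·0.135) − 0.27 = 0.162.
Option 2: r to a full sibling = 0.5.
Option 2: r to a full niece or nephew = 0.25.
Option 2: Σ r·B − C = (1·0.5·0.146 + 3·0.25·0.224) − 0.46 = -0.219.
Option 1 has the higher net inclusive-fitness payoff.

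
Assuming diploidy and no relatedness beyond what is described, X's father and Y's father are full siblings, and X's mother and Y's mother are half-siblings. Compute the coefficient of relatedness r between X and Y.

Independent pedigree routes through distinct common ancestors add.
X and Y are related in two ways: first cousins through their fathers (r = 1/8) and half first cousins through their mothers (r = 1/16).
r = 1/8 + 1/16 = 0.1875.

0.1875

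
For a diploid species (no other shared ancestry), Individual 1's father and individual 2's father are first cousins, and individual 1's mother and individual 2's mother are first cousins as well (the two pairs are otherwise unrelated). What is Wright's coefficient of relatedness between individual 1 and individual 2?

0.0625

Independent pedigree routes through distinct common ancestors add.
Individual 1 and individual 2 are related in two ways: second cousins through their fathers (r = 1/32) and second cousins through their mothers (r = 1/32).
r = 1/32 + 1/32 = 0.0625.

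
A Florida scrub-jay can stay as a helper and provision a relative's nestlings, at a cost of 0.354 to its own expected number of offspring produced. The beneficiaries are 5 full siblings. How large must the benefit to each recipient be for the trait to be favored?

r to a full sibling = 1/2 (full sibs share both parents — two paths of length 2: r = 2·(1/2)^2 = 1/2).
Hamilton's rule with n recipients of equal r: n·r·B > C, so B > C/(n·r) = 0.354/(5·0.5) = 0.1416.

0.1416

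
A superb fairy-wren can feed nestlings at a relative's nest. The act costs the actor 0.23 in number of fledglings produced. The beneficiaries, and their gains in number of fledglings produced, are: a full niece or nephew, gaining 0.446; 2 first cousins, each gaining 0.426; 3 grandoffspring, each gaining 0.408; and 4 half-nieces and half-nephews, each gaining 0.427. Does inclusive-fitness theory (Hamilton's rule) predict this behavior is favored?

Hamilton's rule: the trait is favored when the sum of r·B over every recipient exceeds the actor's cost C.
r to a full niece or nephew = 1/4 (full aunt/uncle↔niece/nephew: two paths of length 3 through the shared grandparent pair: r = 2·(1/2)^3 = 1/4).
r to a first cousin = 1/8 (first cousins share one grandparent pair — two paths of length 4: r = 2·(1/2)^4 = 1/8).
r to a grandoffspring = 1/4 (two parent–offspring links: r = (1/2)^2 = 1/4).
r to a half-niece or half-nephew = 1/8 (half-aunt/uncle↔niece/nephew: one path of length 3: r = (1/2)^3 = 1/8).
Summing one r·B term per recipient: 1·0.25·0.446 + 2·0.125·0.426 + 3·0.25·0.408 + 4·0.125·0.427 = 0.7375.
0.7375 > 0.23: the indirect benefit exceeds the cost.

Yes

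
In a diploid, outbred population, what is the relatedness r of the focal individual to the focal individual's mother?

Each parent–offspring link contributes a factor of 1/2, and independent paths through distinct common ancestors add.
One parent–offspring link: r = (1/2)^1 = 1/2.

0.5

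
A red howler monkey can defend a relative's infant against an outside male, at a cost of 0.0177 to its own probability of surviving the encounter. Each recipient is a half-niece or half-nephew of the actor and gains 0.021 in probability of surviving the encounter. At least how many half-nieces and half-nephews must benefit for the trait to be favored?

7

r to a half-niece or half-nephew = 1/8 (half-aunt/uncle↔niece/nephew: one path of length 3: r = (1/2)^3 = 1/8).
Hamilton's rule: n·r·B > C  ⇒  n > C/(r·B) = 0.0177/(0.125·0.021) = 6.743.
The smallest integer exceeding 6.743 is 7.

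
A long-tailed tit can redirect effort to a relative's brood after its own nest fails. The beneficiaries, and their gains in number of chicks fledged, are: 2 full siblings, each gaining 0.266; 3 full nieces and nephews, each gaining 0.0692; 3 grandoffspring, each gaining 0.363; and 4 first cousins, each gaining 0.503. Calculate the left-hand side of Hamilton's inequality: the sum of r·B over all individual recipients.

0.84165

r to a full sibling = 0.5 (full sibs share both parents — two paths of length 2: r = 2·(1/2)^2 = 1/2).
r to a full niece or nephew = 0.25 (full aunt/uncle↔niece/nephew: two paths of length 3 through the shared grandparent pair: r = 2·(1/2)^3 = 1/4).
r to a grandoffspring = 1/4 (two parent–offspring links: r = (1/2)^2 = 1/4).
r to a first cousin = 0.125 (first cousins share one grandparent pair — two paths of length 4: r = 2·(1/2)^4 = 1/8).
Summing one r·B term per recipient: 2·0.5·0.266 + 3·0.25·0.0692 + 3·0.25·0.363 + 4·0.125·0.503 = 0.84165.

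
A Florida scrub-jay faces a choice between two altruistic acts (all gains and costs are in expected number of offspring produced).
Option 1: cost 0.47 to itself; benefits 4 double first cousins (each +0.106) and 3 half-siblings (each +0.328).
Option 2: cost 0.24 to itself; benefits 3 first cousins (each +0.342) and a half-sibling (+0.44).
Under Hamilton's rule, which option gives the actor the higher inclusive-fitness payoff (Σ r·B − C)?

Option 2

Option 1: r to a double first cousin = 0.25.
Option 1: r to a half-sibling = 0.25.
Option 1: Σ r·B − C = (4·0.25·0.106 + 3·0.25·0.328) − 0.47 = -0.118.
Option 2: r to a first cousin = 0.125.
Option 2: r to a half-sibling = 0.25.
Option 2: Σ r·B − C = (3·0.125·0.342 + 1·0.25·0.44) − 0.24 = -0.00175.
Option 2 has the higher net inclusive-fitness payoff.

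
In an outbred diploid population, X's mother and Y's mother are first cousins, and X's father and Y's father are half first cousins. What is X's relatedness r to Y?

0.046875

Independent pedigree routes through distinct common ancestors add.
X and Y are related in two ways: second cousins through their mothers (r = 1/32) and half second cousins through their fathers (r = 1/64).
r = 1/32 + 1/64 = 0.046875.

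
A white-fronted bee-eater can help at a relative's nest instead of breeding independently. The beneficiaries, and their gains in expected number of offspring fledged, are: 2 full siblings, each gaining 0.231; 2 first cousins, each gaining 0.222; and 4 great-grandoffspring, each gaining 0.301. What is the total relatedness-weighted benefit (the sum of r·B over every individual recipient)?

r to a full sibling = 1/2 (full sibs share both parents — two paths of length 2: r = 2·(1/2)^2 = 1/2).
r to a first cousin = 1/8 (first cousins share one grandparent pair — two paths of length 4: r = 2·(1/2)^4 = 1/8).
r to a great-grandoffspring = 0.125 (three parent–offspring links: r = (1/2)^3 = 1/8).
Summing one r·B term per recipient: 2·0.5·0.231 + 2·0.125·0.222 + 4·0.125·0.301 = 0.437.

0.437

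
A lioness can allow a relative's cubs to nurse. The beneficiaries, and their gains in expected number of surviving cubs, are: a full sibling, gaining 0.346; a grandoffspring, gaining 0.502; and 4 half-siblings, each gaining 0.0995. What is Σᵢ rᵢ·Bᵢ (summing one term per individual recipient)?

r to a full sibling = 1/2 (full sibs share both parents — two paths of length 2: r = 2·(1/2)^2 = 1/2).
r to a grandoffspring = 0.25 (two parent–offspring links: r = (1/2)^2 = 1/4).
r to a half-sibling = 1/4 (half-sibs share one parent — one path of length 2: r = (1/2)^2 = 1/4).
Summing one r·B term per recipient: 1·0.5·0.346 + 1·0.25·0.502 + 4·0.25·0.0995 = 0.398.

0.398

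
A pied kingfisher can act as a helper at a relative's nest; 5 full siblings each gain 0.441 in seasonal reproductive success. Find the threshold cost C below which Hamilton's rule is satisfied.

1.1025

r to a full sibling = 0.5 (full sibs share both parents — two paths of length 2: r = 2·(1/2)^2 = 1/2).
Hamilton's rule: n·r·B > C, so the trait is favored while C < n·r·B = 5·0.5·0.441 = 1.1025.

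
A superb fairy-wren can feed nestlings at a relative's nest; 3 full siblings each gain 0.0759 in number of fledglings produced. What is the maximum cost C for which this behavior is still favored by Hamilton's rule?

0.11385

r to a full sibling = 1/2 (full sibs share both parents — two paths of length 2: r = 2·(1/2)^2 = 1/2).
Hamilton's rule: n·r·B > C, so the trait is favored while C < n·r·B = 3·0.5·0.0759 = 0.11385.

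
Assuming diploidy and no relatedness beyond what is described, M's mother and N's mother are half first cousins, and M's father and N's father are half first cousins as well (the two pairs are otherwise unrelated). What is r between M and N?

0.03125

With two independent routes of shared ancestry, r is the sum of the two contributions.
M and N are related in two ways: half second cousins through their mothers (r = 1/64) and half second cousins through their fathers (r = 1/64).
r = 1/64 + 1/64 = 0.03125.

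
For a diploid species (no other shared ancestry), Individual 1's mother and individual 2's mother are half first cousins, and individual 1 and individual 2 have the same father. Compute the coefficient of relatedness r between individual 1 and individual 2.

0.265625

Independent pedigree routes through distinct common ancestors add.
Individual 1 and individual 2 are related in two ways: half second cousins through their mothers (r = 1/64) and half-sibs through their shared father (r = 1/4).
r = 1/64 + 1/4 = 0.265625.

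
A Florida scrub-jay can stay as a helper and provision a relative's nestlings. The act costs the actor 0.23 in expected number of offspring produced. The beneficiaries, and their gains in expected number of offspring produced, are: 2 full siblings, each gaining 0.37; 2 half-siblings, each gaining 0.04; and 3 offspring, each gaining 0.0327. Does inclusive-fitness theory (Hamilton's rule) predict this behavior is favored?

Hamilton's rule: the trait is favored when the sum of r·B over every recipient exceeds the actor's cost C.
r to a full sibling = 1/2 (full sibs share both parents — two paths of length 2: r = 2·(1/2)^2 = 1/2).
r to a half-sibling = 1/4 (half-sibs share one parent — one path of length 2: r = (1/2)^2 = 1/4).
r to an offspring = 0.5 (one parent–offspring link: r = (1/2)^1 = 1/2).
Summing one r·B term per recipient: 2·0.5·0.37 + 2·0.25·0.04 + 3·0.5·0.0327 = 0.43905.
0.43905 > 0.23: the indirect benefit exceeds the cost.

Yes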